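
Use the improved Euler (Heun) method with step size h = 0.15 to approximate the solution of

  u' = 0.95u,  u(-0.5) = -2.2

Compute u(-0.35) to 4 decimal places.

-2.5358

Heun: k1 = f(x_n, u_n); k2 = f(x_n + h, u_n + h·k1); u_{n+1} = u_n + (h/2)·(k1 + k2).
x=-0.500000, u=-2.200000:
  k1 = f(-0.500000, -2.200000) = -2.090000
  k2 = f(-0.350000, -2.513500) = -2.387825
  u ← -2.200000 + (0.15/2)·(-2.090000 + (-2.387825)) = -2.535837
u(-0.35) ≈ -2.5358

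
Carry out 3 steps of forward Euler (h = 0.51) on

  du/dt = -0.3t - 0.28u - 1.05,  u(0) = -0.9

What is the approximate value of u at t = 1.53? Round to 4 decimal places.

-2.1778

Euler: u_{n+1} = u_n + h·f(t_n, u_n).
t=0.000000, u=-0.900000: f=-0.798000 → u ← -0.900000 + 0.51·(-0.798000) = -1.306980
t=0.510000, u=-1.306980: f=-0.837046 → u ← -1.306980 + 0.51·(-0.837046) = -1.733873
t=1.020000, u=-1.733873: f=-0.870515 → u ← -1.733873 + 0.51·(-0.870515) = -2.177836
u(1.53) ≈ -2.1778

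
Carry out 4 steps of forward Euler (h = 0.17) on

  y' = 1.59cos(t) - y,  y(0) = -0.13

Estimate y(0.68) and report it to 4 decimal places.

0.7238

Euler: y_{n+1} = y_n + h·f(t_n, y_n).
t=0.000000, y=-0.130000: f=1.720000 → y ← -0.130000 + 0.17·1.720000 = 0.162400
t=0.170000, y=0.162400: f=1.404680 → y ← 0.162400 + 0.17·1.404680 = 0.401196
t=0.340000, y=0.401196: f=1.097784 → y ← 0.401196 + 0.17·1.097784 = 0.587819
t=0.510000, y=0.587819: f=0.799845 → y ← 0.587819 + 0.17·0.799845 = 0.723793
y(0.68) ≈ 0.7238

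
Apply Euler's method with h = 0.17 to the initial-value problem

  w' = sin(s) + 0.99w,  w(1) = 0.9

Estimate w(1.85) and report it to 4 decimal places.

Euler: w_{n+1} = w_n + h·f(s_n, w_n).
s=1.000000, w=0.900000: f=1.732471 → w ← 0.900000 + 0.17·1.732471 = 1.194520
s=1.170000, w=1.194520: f=2.103325 → w ← 1.194520 + 0.17·2.103325 = 1.552085
s=1.340000, w=1.552085: f=2.510049 → w ← 1.552085 + 0.17·2.510049 = 1.978794
s=1.510000, w=1.978794: f=2.957158 → w ← 1.978794 + 0.17·2.957158 = 2.481511
s=1.680000, w=2.481511: f=3.450739 → w ← 2.481511 + 0.17·3.450739 = 3.068136
w(1.85) ≈ 3.0681

3.0681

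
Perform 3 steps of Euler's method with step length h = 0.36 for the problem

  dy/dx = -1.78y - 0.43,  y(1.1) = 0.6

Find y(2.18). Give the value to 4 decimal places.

Euler: y_{n+1} = y_n + h·f(x_n, y_n).
x=1.100000, y=0.600000: f=-1.498000 → y ← 0.600000 + 0.36·(-1.498000) = 0.060720
x=1.460000, y=0.060720: f=-0.538082 → y ← 0.060720 + 0.36·(-0.538082) = -0.132989
x=1.820000, y=-0.132989: f=-0.193279 → y ← -0.132989 + 0.36·(-0.193279) = -0.202570
y(2.18) ≈ -0.2026

-0.2026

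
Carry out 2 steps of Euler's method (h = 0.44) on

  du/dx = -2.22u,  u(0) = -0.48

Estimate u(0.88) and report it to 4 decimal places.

-0.0003

Euler: u_{n+1} = u_n + h·f(x_n, u_n).
x=0.000000, u=-0.480000: f=1.065600 → u ← -0.480000 + 0.44·1.065600 = -0.011136
x=0.440000, u=-0.011136: f=0.024722 → u ← -0.011136 + 0.44·0.024722 = -0.000258
u(0.88) ≈ -0.0003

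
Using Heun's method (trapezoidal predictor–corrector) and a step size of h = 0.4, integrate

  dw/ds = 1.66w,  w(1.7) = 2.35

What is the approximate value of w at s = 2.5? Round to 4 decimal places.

8.3452

Heun: k1 = f(s_n, w_n); k2 = f(s_n + h, w_n + h·k1); w_{n+1} = w_n + (h/2)·(k1 + k2).
s=1.700000, w=2.350000:
  k1 = f(1.700000, 2.350000) = 3.901000
  k2 = f(2.100000, 3.910400) = 6.491264
  w ← 2.350000 + (0.4/2)·(3.901000 + 6.491264) = 4.428453
s=2.100000, w=4.428453:
  k1 = f(2.100000, 4.428453) = 7.351232
  k2 = f(2.500000, 7.368945) = 12.232449
  w ← 4.428453 + (0.4/2)·(7.351232 + 12.232449) = 8.345189
w(2.5) ≈ 8.3452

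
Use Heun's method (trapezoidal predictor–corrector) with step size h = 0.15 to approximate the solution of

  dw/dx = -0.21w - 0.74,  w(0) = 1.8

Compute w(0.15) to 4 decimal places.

1.6349

Heun: k1 = f(x_n, w_n); k2 = f(x_n + h, w_n + h·k1); w_{n+1} = w_n + (h/2)·(k1 + k2).
x=0.000000, w=1.800000:
  k1 = f(0.000000, 1.800000) = -1.118000
  k2 = f(0.150000, 1.632300) = -1.082783
  w ← 1.800000 + (0.15/2)·(-1.118000 + (-1.082783)) = 1.634941
w(0.15) ≈ 1.6349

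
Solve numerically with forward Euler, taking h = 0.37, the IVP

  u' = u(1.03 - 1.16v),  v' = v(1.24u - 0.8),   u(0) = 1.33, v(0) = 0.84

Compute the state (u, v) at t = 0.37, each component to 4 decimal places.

1.3574, 1.1039

Euler on (u,v): u_{n+1} = u_n + h·u', v_{n+1} = v_n + h·v'.
0.000000: (1.330000, 0.840000); f=(0.073948, 0.713328) → (1.357361, 1.103931)
(u(0.37), v(0.37)) ≈ (1.3574, 1.1039)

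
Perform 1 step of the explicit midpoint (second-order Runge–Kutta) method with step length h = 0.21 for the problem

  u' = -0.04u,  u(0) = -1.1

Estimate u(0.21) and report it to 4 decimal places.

-1.0908

Midpoint: k1 = f(x_n, u_n); k2 = f(x_n + h/2, u_n + (h/2)·k1); u_{n+1} = u_n + h·k2.
x=0.000000, u=-1.100000:
  k1 = f(0.000000, -1.100000) = 0.044000
  k2 = f(0.105000, -1.095380) = 0.043815
  u ← -1.100000 + 0.21·0.043815 = -1.090799
u(0.21) ≈ -1.0908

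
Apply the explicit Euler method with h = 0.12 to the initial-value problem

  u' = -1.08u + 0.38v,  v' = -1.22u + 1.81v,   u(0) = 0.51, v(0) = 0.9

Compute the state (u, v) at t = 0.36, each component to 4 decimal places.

0.4613, 1.3574

Euler on (u,v): u_{n+1} = u_n + h·u', v_{n+1} = v_n + h·v'.
0.000000: (0.510000, 0.900000); f=(-0.208800, 1.006800) → (0.484944, 1.020816)
0.120000: (0.484944, 1.020816); f=(-0.135829, 1.256045) → (0.468644, 1.171541)
0.240000: (0.468644, 1.171541); f=(-0.060950, 1.548744) → (0.461330, 1.357391)
(u(0.36), v(0.36)) ≈ (0.4613, 1.3574)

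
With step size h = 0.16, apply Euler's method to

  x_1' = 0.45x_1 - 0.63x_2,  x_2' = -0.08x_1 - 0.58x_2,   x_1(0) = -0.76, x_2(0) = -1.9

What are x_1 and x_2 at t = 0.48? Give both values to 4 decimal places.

-0.3750, -1.3970

Euler on (x_1,x_2): x_1_{n+1} = x_1_n + h·x_1', x_2_{n+1} = x_2_n + h·x_2'.
0.000000: (-0.760000, -1.900000); f=(0.855000, 1.162800) → (-0.623200, -1.713952)
0.160000: (-0.623200, -1.713952); f=(0.799350, 1.043948) → (-0.495304, -1.546920)
0.320000: (-0.495304, -1.546920); f=(0.751673, 0.936838) → (-0.375036, -1.397026)
(x_1(0.48), x_2(0.48)) ≈ (-0.3750, -1.3970)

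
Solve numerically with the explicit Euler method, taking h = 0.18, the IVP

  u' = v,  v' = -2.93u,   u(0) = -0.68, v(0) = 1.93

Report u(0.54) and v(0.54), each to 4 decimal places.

Euler on (u,v): u_{n+1} = u_n + h·u', v_{n+1} = v_n + h·v'.
0.000000: (-0.680000, 1.930000); f=(1.930000, 1.992400) → (-0.332600, 2.288632)
0.180000: (-0.332600, 2.288632); f=(2.288632, 0.974518) → (0.079354, 2.464045)
0.360000: (0.079354, 2.464045); f=(2.464045, -0.232507) → (0.522882, 2.422194)
(u(0.54), v(0.54)) ≈ (0.5229, 2.4222)

0.5229, 2.4222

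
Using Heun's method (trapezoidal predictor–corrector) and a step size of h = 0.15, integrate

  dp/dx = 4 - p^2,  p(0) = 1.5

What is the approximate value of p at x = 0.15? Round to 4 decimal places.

Heun: k1 = f(x_n, p_n); k2 = f(x_n + h, p_n + h·k1); p_{n+1} = p_n + (h/2)·(k1 + k2).
x=0.000000, p=1.500000:
  k1 = f(0.000000, 1.500000) = 1.750000
  k2 = f(0.150000, 1.762500) = 0.893594
  p ← 1.500000 + (0.15/2)·(1.750000 + 0.893594) = 1.698270
p(0.15) ≈ 1.6983

1.6983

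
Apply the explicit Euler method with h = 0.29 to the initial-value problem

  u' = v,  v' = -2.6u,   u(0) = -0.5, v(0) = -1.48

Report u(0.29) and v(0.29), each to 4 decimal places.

Euler on (u,v): u_{n+1} = u_n + h·u', v_{n+1} = v_n + h·v'.
0.000000: (-0.500000, -1.480000); f=(-1.480000, 1.300000) → (-0.929200, -1.103000)
(u(0.29), v(0.29)) ≈ (-0.9292, -1.1030)

-0.9292, -1.1030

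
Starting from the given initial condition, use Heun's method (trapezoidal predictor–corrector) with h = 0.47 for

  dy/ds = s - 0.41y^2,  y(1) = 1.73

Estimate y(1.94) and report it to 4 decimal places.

Heun: k1 = f(s_n, y_n); k2 = f(s_n + h, y_n + h·k1); y_{n+1} = y_n + (h/2)·(k1 + k2).
s=1.000000, y=1.730000:
  k1 = f(1.000000, 1.730000) = -0.227089
  k2 = f(1.470000, 1.623268) = 0.389650
  y ← 1.730000 + (0.47/2)·(-0.227089 + 0.389650) = 1.768202
s=1.470000, y=1.768202:
  k1 = f(1.470000, 1.768202) = 0.188119
  k2 = f(1.940000, 1.856618) = 0.526717
  y ← 1.768202 + (0.47/2)·(0.188119 + 0.526717) = 1.936189
y(1.94) ≈ 1.9362

1.9362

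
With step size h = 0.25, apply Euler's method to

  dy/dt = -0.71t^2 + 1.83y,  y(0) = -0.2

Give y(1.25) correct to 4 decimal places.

Euler: y_{n+1} = y_n + h·f(t_n, y_n).
t=0.000000, y=-0.200000: f=-0.366000 → y ← -0.200000 + 0.25·(-0.366000) = -0.291500
t=0.250000, y=-0.291500: f=-0.577820 → y ← -0.291500 + 0.25·(-0.577820) = -0.435955
t=0.500000, y=-0.435955: f=-0.975298 → y ← -0.435955 + 0.25·(-0.975298) = -0.679779
t=0.750000, y=-0.679779: f=-1.643371 → y ← -0.679779 + 0.25·(-1.643371) = -1.090622
t=1.000000, y=-1.090622: f=-2.705839 → y ← -1.090622 + 0.25·(-2.705839) = -1.767082
y(1.25) ≈ -1.7671

-1.7671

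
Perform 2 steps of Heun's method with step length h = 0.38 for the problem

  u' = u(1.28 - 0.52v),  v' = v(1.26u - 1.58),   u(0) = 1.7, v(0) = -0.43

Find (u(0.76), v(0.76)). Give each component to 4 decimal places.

5.6208, -1.9331

Heun on (u,v): k1 = f(t_n, state_n); k2 = f(t_n + h, state_n + h·k1); state_{n+1} = state_n + (h/2)·(k1 + k2).
0.000000: (1.700000, -0.430000)
  k1 = (2.556120, -0.241660)
  predictor → (2.671326, -0.521831)
  k2 = (4.144166, -0.931922)
  → (2.973054, -0.652981)
0.380000: (2.973054, -0.652981)
  k1 = (4.815010, -1.414388)
  predictor → (4.802758, -1.190448)
  k2 = (9.120596, -5.323059)
  → (5.620820, -1.933095)
(u(0.76), v(0.76)) ≈ (5.6208, -1.9331)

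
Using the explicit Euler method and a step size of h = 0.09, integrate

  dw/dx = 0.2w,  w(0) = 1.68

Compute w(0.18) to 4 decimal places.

Euler: w_{n+1} = w_n + h·f(x_n, w_n).
x=0.000000, w=1.680000: f=0.336000 → w ← 1.680000 + 0.09·0.336000 = 1.710240
x=0.090000, w=1.710240: f=0.342048 → w ← 1.710240 + 0.09·0.342048 = 1.741024
w(0.18) ≈ 1.7410

1.7410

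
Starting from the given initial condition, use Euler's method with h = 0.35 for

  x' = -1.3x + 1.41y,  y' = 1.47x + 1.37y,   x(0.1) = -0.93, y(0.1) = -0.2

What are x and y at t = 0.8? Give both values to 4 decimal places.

-0.7122, -1.4573

Euler on (x,y): x_{n+1} = x_n + h·x', y_{n+1} = y_n + h·y'.
0.100000: (-0.930000, -0.200000); f=(0.927000, -1.641100) → (-0.605550, -0.774385)
0.450000: (-0.605550, -0.774385); f=(-0.304668, -1.951066) → (-0.712184, -1.457258)
(x(0.8), y(0.8)) ≈ (-0.7122, -1.4573)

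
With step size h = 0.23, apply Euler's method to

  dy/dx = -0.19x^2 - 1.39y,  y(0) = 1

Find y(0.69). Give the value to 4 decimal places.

0.3040

Euler: y_{n+1} = y_n + h·f(x_n, y_n).
x=0.000000, y=1.000000: f=-1.390000 → y ← 1.000000 + 0.23·(-1.390000) = 0.680300
x=0.230000, y=0.680300: f=-0.955668 → y ← 0.680300 + 0.23·(-0.955668) = 0.460496
x=0.460000, y=0.460496: f=-0.680294 → y ← 0.460496 + 0.23·(-0.680294) = 0.304029
y(0.69) ≈ 0.3040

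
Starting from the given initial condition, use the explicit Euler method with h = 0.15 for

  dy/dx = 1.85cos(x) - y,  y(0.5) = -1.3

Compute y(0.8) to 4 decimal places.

-0.5113

Euler: y_{n+1} = y_n + h·f(x_n, y_n).
x=0.500000, y=-1.300000: f=2.923528 → y ← -1.300000 + 0.15·2.923528 = -0.861471
x=0.650000, y=-0.861471: f=2.334226 → y ← -0.861471 + 0.15·2.334226 = -0.511337
y(0.8) ≈ -0.5113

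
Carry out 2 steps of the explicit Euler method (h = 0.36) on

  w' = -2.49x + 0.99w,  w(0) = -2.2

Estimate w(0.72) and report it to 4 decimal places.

-4.3703

Euler: w_{n+1} = w_n + h·f(x_n, w_n).
x=0.000000, w=-2.200000: f=-2.178000 → w ← -2.200000 + 0.36·(-2.178000) = -2.984080
x=0.360000, w=-2.984080: f=-3.850639 → w ← -2.984080 + 0.36·(-3.850639) = -4.370310
w(0.72) ≈ -4.3703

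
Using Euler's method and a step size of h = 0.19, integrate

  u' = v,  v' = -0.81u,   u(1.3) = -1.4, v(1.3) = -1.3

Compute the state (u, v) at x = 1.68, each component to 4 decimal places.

Euler on (u,v): u_{n+1} = u_n + h·u', v_{n+1} = v_n + h·v'.
1.300000: (-1.400000, -1.300000); f=(-1.300000, 1.134000) → (-1.647000, -1.084540)
1.490000: (-1.647000, -1.084540); f=(-1.084540, 1.334070) → (-1.853063, -0.831067)
(u(1.68), v(1.68)) ≈ (-1.8531, -0.8311)

-1.8531, -0.8311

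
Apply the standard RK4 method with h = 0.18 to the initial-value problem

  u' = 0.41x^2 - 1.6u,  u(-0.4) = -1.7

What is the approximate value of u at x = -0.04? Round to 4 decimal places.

-0.9499

RK4: k1 = f(x_n, u_n); k2 = f(x_n + h/2, u_n + (h/2)·k1); k3 = f(x_n + h/2, u_n + (h/2)·k2); k4 = f(x_n + h, u_n + h·k3); u_{n+1} = u_n + (h/6)·(k1 + 2k2 + 2k3 + k4).
x=-0.400000, u=-1.700000:
  k1 = f(-0.400000, -1.700000) = 2.785600
  k2 = f(-0.310000, -1.449296) = 2.358275
  k3 = f(-0.310000, -1.487755) = 2.419809
  k4 = f(-0.220000, -1.264434) = 2.042939
  u ← -1.700000 + (0.18/6)·(k1 + 2k2 + 2k3 + k4) = -1.268459
x=-0.220000, u=-1.268459:
  k1 = f(-0.220000, -1.268459) = 2.049378
  k2 = f(-0.130000, -1.084015) = 1.741353
  k3 = f(-0.130000, -1.111737) = 1.785708
  k4 = f(-0.040000, -0.947031) = 1.515906
  u ← -1.268459 + (0.18/6)·(k1 + 2k2 + 2k3 + k4) = -0.949877
u(-0.04) ≈ -0.9499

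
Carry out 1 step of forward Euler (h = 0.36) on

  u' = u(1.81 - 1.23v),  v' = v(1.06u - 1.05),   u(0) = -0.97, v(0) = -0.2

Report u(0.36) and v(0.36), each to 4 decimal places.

-1.6880, -0.0504

Euler on (u,v): u_{n+1} = u_n + h·u', v_{n+1} = v_n + h·v'.
0.000000: (-0.970000, -0.200000); f=(-1.994320, 0.415640) → (-1.687955, -0.050370)
(u(0.36), v(0.36)) ≈ (-1.6880, -0.0504)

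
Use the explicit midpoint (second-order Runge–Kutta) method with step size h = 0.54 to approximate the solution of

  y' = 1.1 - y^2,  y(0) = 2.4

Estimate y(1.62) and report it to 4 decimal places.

1.9598

Midpoint: k1 = f(t_n, y_n); k2 = f(t_n + h/2, y_n + (h/2)·k1); y_{n+1} = y_n + h·k2.
t=0.000000, y=2.400000:
  k1 = f(0.000000, 2.400000) = -4.660000
  k2 = f(0.270000, 1.141800) = -0.203707
  y ← 2.400000 + 0.54·(-0.203707) = 2.289998
t=0.540000, y=2.289998:
  k1 = f(0.540000, 2.289998) = -4.144091
  k2 = f(0.810000, 1.171093) = -0.271460
  y ← 2.289998 + 0.54·(-0.271460) = 2.143410
t=1.080000, y=2.143410:
  k1 = f(1.080000, 2.143410) = -3.494205
  k2 = f(1.350000, 1.199974) = -0.339938
  y ← 2.143410 + 0.54·(-0.339938) = 1.959843
y(1.62) ≈ 1.9598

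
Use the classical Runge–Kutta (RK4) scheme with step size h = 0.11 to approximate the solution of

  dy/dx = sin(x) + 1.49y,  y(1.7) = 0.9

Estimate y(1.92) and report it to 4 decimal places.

RK4: k1 = f(x_n, y_n); k2 = f(x_n + h/2, y_n + (h/2)·k1); k3 = f(x_n + h/2, y_n + (h/2)·k2); k4 = f(x_n + h, y_n + h·k3); y_{n+1} = y_n + (h/6)·(k1 + 2k2 + 2k3 + k4).
x=1.700000, y=0.900000:
  k1 = f(1.700000, 0.900000) = 2.332665
  k2 = f(1.755000, 1.028297) = 2.515244
  k3 = f(1.755000, 1.038338) = 2.530207
  k4 = f(1.810000, 1.178323) = 2.727228
  y ← 0.900000 + (0.11/6)·(k1 + 2k2 + 2k3 + k4) = 1.177765
x=1.810000, y=1.177765:
  k1 = f(1.810000, 1.177765) = 2.726396
  k2 = f(1.865000, 1.327716) = 2.935331
  k3 = f(1.865000, 1.339208) = 2.952453
  k4 = f(1.920000, 1.502534) = 3.178422
  y ← 1.177765 + (0.11/6)·(k1 + 2k2 + 2k3 + k4) = 1.501905
y(1.92) ≈ 1.5019

1.5019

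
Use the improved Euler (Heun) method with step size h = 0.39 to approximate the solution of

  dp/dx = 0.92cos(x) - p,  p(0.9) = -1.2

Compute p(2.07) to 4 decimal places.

-0.4225

Heun: k1 = f(x_n, p_n); k2 = f(x_n + h, p_n + h·k1); p_{n+1} = p_n + (h/2)·(k1 + k2).
x=0.900000, p=-1.200000:
  k1 = f(0.900000, -1.200000) = 1.771881
  k2 = f(1.290000, -0.508966) = 0.763918
  p ← -1.200000 + (0.39/2)·(1.771881 + 0.763918) = -0.705519
x=1.290000, p=-0.705519:
  k1 = f(1.290000, -0.705519) = 0.960470
  k2 = f(1.680000, -0.330936) = 0.230668
  p ← -0.705519 + (0.39/2)·(0.960470 + 0.230668) = -0.473247
x=1.680000, p=-0.473247:
  k1 = f(1.680000, -0.473247) = 0.372979
  k2 = f(2.070000, -0.327785) = -0.112643
  p ← -0.473247 + (0.39/2)·(0.372979 + (-0.112643)) = -0.422482
p(2.07) ≈ -0.4225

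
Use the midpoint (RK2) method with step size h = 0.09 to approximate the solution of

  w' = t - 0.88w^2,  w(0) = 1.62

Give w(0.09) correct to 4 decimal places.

1.4420

Midpoint: k1 = f(t_n, w_n); k2 = f(t_n + h/2, w_n + (h/2)·k1); w_{n+1} = w_n + h·k2.
t=0.000000, w=1.620000:
  k1 = f(0.000000, 1.620000) = -2.309472
  k2 = f(0.045000, 1.516074) = -1.977662
  w ← 1.620000 + 0.09·(-1.977662) = 1.442010
w(0.09) ≈ 1.4420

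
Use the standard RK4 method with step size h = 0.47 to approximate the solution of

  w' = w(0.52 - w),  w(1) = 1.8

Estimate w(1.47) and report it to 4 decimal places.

1.1720

RK4: k1 = f(x_n, w_n); k2 = f(x_n + h/2, w_n + (h/2)·k1); k3 = f(x_n + h/2, w_n + (h/2)·k2); k4 = f(x_n + h, w_n + h·k3); w_{n+1} = w_n + (h/6)·(k1 + 2k2 + 2k3 + k4).
x=1.000000, w=1.800000:
  k1 = f(1.000000, 1.800000) = -2.304000
  k2 = f(1.235000, 1.258560) = -0.929522
  k3 = f(1.235000, 1.581562) = -1.678927
  k4 = f(1.470000, 1.010904) = -0.496257
  w ← 1.800000 + (0.47/6)·(k1 + 2k2 + 2k3 + k4) = 1.171989
w(1.47) ≈ 1.1720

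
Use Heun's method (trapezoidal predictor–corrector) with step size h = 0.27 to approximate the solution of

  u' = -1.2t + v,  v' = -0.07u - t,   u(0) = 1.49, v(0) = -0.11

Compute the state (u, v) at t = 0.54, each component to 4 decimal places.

1.2210, -0.3091

Heun on (u,v): k1 = f(t_n, state_n); k2 = f(t_n + h, state_n + h·k1); state_{n+1} = state_n + (h/2)·(k1 + k2).
0.000000: (1.490000, -0.110000)
  k1 = (-0.110000, -0.104300)
  predictor → (1.460300, -0.138161)
  k2 = (-0.462161, -0.372221)
  → (1.412758, -0.174330)
0.270000: (1.412758, -0.174330)
  k1 = (-0.498330, -0.368893)
  predictor → (1.278209, -0.273931)
  k2 = (-0.921931, -0.629475)
  → (1.221023, -0.309110)
(u(0.54), v(0.54)) ≈ (1.2210, -0.3091)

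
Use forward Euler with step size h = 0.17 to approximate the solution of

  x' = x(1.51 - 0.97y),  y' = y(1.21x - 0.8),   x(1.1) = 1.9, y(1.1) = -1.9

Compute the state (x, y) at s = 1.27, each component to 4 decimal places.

2.9830, -2.3842

Euler on (x,y): x_{n+1} = x_n + h·x', y_{n+1} = y_n + h·y'.
1.100000: (1.900000, -1.900000); f=(6.370700, -2.848100) → (2.983019, -2.384177)
(x(1.27), y(1.27)) ≈ (2.9830, -2.3842)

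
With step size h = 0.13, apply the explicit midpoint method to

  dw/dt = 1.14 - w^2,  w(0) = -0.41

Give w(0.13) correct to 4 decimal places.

-0.2774

Midpoint: k1 = f(t_n, w_n); k2 = f(t_n + h/2, w_n + (h/2)·k1); w_{n+1} = w_n + h·k2.
t=0.000000, w=-0.410000:
  k1 = f(0.000000, -0.410000) = 0.971900
  k2 = f(0.065000, -0.346826) = 1.019711
  w ← -0.410000 + 0.13·1.019711 = -0.277438
w(0.13) ≈ -0.2774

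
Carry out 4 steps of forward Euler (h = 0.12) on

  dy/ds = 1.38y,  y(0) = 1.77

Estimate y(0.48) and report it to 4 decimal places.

3.2672

Euler: y_{n+1} = y_n + h·f(s_n, y_n).
s=0.000000, y=1.770000: f=2.442600 → y ← 1.770000 + 0.12·2.442600 = 2.063112
s=0.120000, y=2.063112: f=2.847095 → y ← 2.063112 + 0.12·2.847095 = 2.404763
s=0.240000, y=2.404763: f=3.318573 → y ← 2.404763 + 0.12·3.318573 = 2.802992
s=0.360000, y=2.802992: f=3.868129 → y ← 2.802992 + 0.12·3.868129 = 3.267168
y(0.48) ≈ 3.2672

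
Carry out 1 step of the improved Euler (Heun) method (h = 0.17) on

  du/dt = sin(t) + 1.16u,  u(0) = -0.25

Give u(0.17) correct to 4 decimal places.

Heun: k1 = f(t_n, u_n); k2 = f(t_n + h, u_n + h·k1); u_{n+1} = u_n + (h/2)·(k1 + k2).
t=0.000000, u=-0.250000:
  k1 = f(0.000000, -0.250000) = -0.290000
  k2 = f(0.170000, -0.299300) = -0.178006
  u ← -0.250000 + (0.17/2)·(-0.290000 + (-0.178006)) = -0.289780
u(0.17) ≈ -0.2898

-0.2898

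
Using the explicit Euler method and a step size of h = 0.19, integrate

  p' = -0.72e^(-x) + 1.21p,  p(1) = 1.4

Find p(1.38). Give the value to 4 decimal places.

2.0142

Euler: p_{n+1} = p_n + h·f(x_n, p_n).
x=1.000000, p=1.400000: f=1.429127 → p ← 1.400000 + 0.19·1.429127 = 1.671534
x=1.190000, p=1.671534: f=1.803517 → p ← 1.671534 + 0.19·1.803517 = 2.014202
p(1.38) ≈ 2.0142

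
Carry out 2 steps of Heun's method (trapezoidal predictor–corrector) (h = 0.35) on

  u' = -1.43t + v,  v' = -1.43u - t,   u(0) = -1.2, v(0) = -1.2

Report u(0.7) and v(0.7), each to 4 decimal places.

Heun on (u,v): k1 = f(t_n, state_n); k2 = f(t_n + h, state_n + h·k1); state_{n+1} = state_n + (h/2)·(k1 + k2).
0.000000: (-1.200000, -1.200000)
  k1 = (-1.200000, 1.716000)
  predictor → (-1.620000, -0.599400)
  k2 = (-1.099900, 1.966600)
  → (-1.602482, -0.555545)
0.350000: (-1.602482, -0.555545)
  k1 = (-1.056045, 1.941550)
  predictor → (-1.972098, 0.123997)
  k2 = (-0.877003, 2.120100)
  → (-1.940766, 0.155244)
(u(0.7), v(0.7)) ≈ (-1.9408, 0.1552)

-1.9408, 0.1552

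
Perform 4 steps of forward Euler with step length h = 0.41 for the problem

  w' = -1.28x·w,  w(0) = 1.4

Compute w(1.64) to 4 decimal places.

0.2219

Euler: w_{n+1} = w_n + h·f(x_n, w_n).
x=0.000000, w=1.400000: f=0.000000 → w ← 1.400000 + 0.41·0.000000 = 1.400000
x=0.410000, w=1.400000: f=-0.734720 → w ← 1.400000 + 0.41·(-0.734720) = 1.098765
x=0.820000, w=1.098765: f=-1.153264 → w ← 1.098765 + 0.41·(-1.153264) = 0.625927
x=1.230000, w=0.625927: f=-0.985459 → w ← 0.625927 + 0.41·(-0.985459) = 0.221889
w(1.64) ≈ 0.2219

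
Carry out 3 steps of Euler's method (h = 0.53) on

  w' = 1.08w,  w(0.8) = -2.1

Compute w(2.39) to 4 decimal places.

-8.1641

Euler: w_{n+1} = w_n + h·f(t_n, w_n).
t=0.800000, w=-2.100000: f=-2.268000 → w ← -2.100000 + 0.53·(-2.268000) = -3.302040
t=1.330000, w=-3.302040: f=-3.566203 → w ← -3.302040 + 0.53·(-3.566203) = -5.192128
t=1.860000, w=-5.192128: f=-5.607498 → w ← -5.192128 + 0.53·(-5.607498) = -8.164102
w(2.39) ≈ -8.1641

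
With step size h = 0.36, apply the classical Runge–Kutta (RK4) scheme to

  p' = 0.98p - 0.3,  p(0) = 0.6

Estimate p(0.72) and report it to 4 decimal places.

0.9012

RK4: k1 = f(x_n, p_n); k2 = f(x_n + h/2, p_n + (h/2)·k1); k3 = f(x_n + h/2, p_n + (h/2)·k2); k4 = f(x_n + h, p_n + h·k3); p_{n+1} = p_n + (h/6)·(k1 + 2k2 + 2k3 + k4).
x=0.000000, p=0.600000:
  k1 = f(0.000000, 0.600000) = 0.288000
  k2 = f(0.180000, 0.651840) = 0.338803
  k3 = f(0.180000, 0.660985) = 0.347765
  k4 = f(0.360000, 0.725195) = 0.410691
  p ← 0.600000 + (0.36/6)·(k1 + 2k2 + 2k3 + k4) = 0.724310
x=0.360000, p=0.724310:
  k1 = f(0.360000, 0.724310) = 0.409823
  k2 = f(0.540000, 0.798078) = 0.482116
  k3 = f(0.540000, 0.811091) = 0.494869
  k4 = f(0.720000, 0.902462) = 0.584413
  p ← 0.724310 + (0.36/6)·(k1 + 2k2 + 2k3 + k4) = 0.901202
p(0.72) ≈ 0.9012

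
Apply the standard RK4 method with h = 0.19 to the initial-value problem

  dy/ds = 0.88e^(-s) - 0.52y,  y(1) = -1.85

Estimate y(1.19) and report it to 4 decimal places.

-1.6227

RK4: k1 = f(s_n, y_n); k2 = f(s_n + h/2, y_n + (h/2)·k1); k3 = f(s_n + h/2, y_n + (h/2)·k2); k4 = f(s_n + h, y_n + h·k3); y_{n+1} = y_n + (h/6)·(k1 + 2k2 + 2k3 + k4).
s=1.000000, y=-1.850000:
  k1 = f(1.000000, -1.850000) = 1.285734
  k2 = f(1.095000, -1.727855) = 1.192880
  k3 = f(1.095000, -1.736676) = 1.197467
  k4 = f(1.190000, -1.622481) = 1.111405
  y ← -1.850000 + (0.19/6)·(k1 + 2k2 + 2k3 + k4) = -1.622702
y(1.19) ≈ -1.6227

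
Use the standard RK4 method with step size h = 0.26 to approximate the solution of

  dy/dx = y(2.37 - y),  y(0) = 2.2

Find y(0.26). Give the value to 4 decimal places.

RK4: k1 = f(x_n, y_n); k2 = f(x_n + h/2, y_n + (h/2)·k1); k3 = f(x_n + h/2, y_n + (h/2)·k2); k4 = f(x_n + h, y_n + h·k3); y_{n+1} = y_n + (h/6)·(k1 + 2k2 + 2k3 + k4).
x=0.000000, y=2.200000:
  k1 = f(0.000000, 2.200000) = 0.374000
  k2 = f(0.130000, 2.248620) = 0.272937
  k3 = f(0.130000, 2.235482) = 0.300713
  k4 = f(0.260000, 2.278185) = 0.209171
  y ← 2.200000 + (0.26/6)·(k1 + 2k2 + 2k3 + k4) = 2.274987
y(0.26) ≈ 2.2750

2.2750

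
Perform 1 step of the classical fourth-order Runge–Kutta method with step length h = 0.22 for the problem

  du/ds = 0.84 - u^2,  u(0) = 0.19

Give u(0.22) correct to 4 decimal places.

RK4: k1 = f(s_n, u_n); k2 = f(s_n + h/2, u_n + (h/2)·k1); k3 = f(s_n + h/2, u_n + (h/2)·k2); k4 = f(s_n + h, u_n + h·k3); u_{n+1} = u_n + (h/6)·(k1 + 2k2 + 2k3 + k4).
s=0.000000, u=0.190000:
  k1 = f(0.000000, 0.190000) = 0.803900
  k2 = f(0.110000, 0.278429) = 0.762477
  k3 = f(0.110000, 0.273873) = 0.764994
  k4 = f(0.220000, 0.358299) = 0.711622
  u ← 0.190000 + (0.22/6)·(k1 + 2k2 + 2k3 + k4) = 0.357584
u(0.22) ≈ 0.3576

0.3576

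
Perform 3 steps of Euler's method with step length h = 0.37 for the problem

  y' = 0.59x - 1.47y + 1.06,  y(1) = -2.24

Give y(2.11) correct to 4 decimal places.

Euler: y_{n+1} = y_n + h·f(x_n, y_n).
x=1.000000, y=-2.240000: f=4.942800 → y ← -2.240000 + 0.37·4.942800 = -0.411164
x=1.370000, y=-0.411164: f=2.472711 → y ← -0.411164 + 0.37·2.472711 = 0.503739
x=1.740000, y=0.503739: f=1.346104 → y ← 0.503739 + 0.37·1.346104 = 1.001797
y(2.11) ≈ 1.0018

1.0018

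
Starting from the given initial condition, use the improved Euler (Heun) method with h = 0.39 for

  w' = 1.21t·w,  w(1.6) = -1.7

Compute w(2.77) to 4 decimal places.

-28.2400

Heun: k1 = f(t_n, w_n); k2 = f(t_n + h, w_n + h·k1); w_{n+1} = w_n + (h/2)·(k1 + k2).
t=1.600000, w=-1.700000:
  k1 = f(1.600000, -1.700000) = -3.291200
  k2 = f(1.990000, -2.983568) = -7.184133
  w ← -1.700000 + (0.39/2)·(-3.291200 + (-7.184133)) = -3.742690
t=1.990000, w=-3.742690:
  k1 = f(1.990000, -3.742690) = -9.012023
  k2 = f(2.380000, -7.257379) = -20.899800
  w ← -3.742690 + (0.39/2)·(-9.012023 + (-20.899800)) = -9.575496
t=2.380000, w=-9.575496:
  k1 = f(2.380000, -9.575496) = -27.575512
  k2 = f(2.770000, -20.329945) = -68.139878
  w ← -9.575496 + (0.39/2)·(-27.575512 + (-68.139878)) = -28.239997
w(2.77) ≈ -28.2400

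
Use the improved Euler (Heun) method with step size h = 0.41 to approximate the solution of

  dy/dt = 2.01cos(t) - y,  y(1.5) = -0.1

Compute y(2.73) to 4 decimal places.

Heun: k1 = f(t_n, y_n); k2 = f(t_n + h, y_n + h·k1); y_{n+1} = y_n + (h/2)·(k1 + k2).
t=1.500000, y=-0.100000:
  k1 = f(1.500000, -0.100000) = 0.242182
  k2 = f(1.910000, -0.000705) = -0.668094
  y ← -0.100000 + (0.41/2)·(0.242182 + (-0.668094)) = -0.187312
t=1.910000, y=-0.187312:
  k1 = f(1.910000, -0.187312) = -0.481488
  k2 = f(2.320000, -0.384722) = -0.984200
  y ← -0.187312 + (0.41/2)·(-0.481488 + (-0.984200)) = -0.487778
t=2.320000, y=-0.487778:
  k1 = f(2.320000, -0.487778) = -0.881144
  k2 = f(2.730000, -0.849047) = -0.993087
  y ← -0.487778 + (0.41/2)·(-0.881144 + (-0.993087)) = -0.871996
y(2.73) ≈ -0.8720

-0.8720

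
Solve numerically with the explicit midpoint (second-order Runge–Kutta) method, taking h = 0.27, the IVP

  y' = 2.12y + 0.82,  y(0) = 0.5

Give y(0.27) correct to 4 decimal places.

Midpoint: k1 = f(s_n, y_n); k2 = f(s_n + h/2, y_n + (h/2)·k1); y_{n+1} = y_n + h·k2.
s=0.000000, y=0.500000:
  k1 = f(0.000000, 0.500000) = 1.880000
  k2 = f(0.135000, 0.753800) = 2.418056
  y ← 0.500000 + 0.27·2.418056 = 1.152875
y(0.27) ≈ 1.1529

1.1529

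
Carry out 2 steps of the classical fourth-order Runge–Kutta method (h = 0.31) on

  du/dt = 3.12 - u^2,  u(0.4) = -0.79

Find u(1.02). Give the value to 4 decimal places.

RK4: k1 = f(t_n, u_n); k2 = f(t_n + h/2, u_n + (h/2)·k1); k3 = f(t_n + h/2, u_n + (h/2)·k2); k4 = f(t_n + h, u_n + h·k3); u_{n+1} = u_n + (h/6)·(k1 + 2k2 + 2k3 + k4).
t=0.400000, u=-0.790000:
  k1 = f(0.400000, -0.790000) = 2.495900
  k2 = f(0.555000, -0.403136) = 2.957482
  k3 = f(0.555000, -0.331590) = 3.010048
  k4 = f(0.710000, 0.143115) = 3.099518
  u ← -0.790000 + (0.31/6)·(k1 + 2k2 + 2k3 + k4) = 0.115741
t=0.710000, u=0.115741:
  k1 = f(0.710000, 0.115741) = 3.106604
  k2 = f(0.865000, 0.597265) = 2.763275
  k3 = f(0.865000, 0.544049) = 2.824011
  k4 = f(1.020000, 0.991185) = 2.137553
  u ← 0.115741 + (0.31/6)·(k1 + 2k2 + 2k3 + k4) = 0.964042
u(1.02) ≈ 0.9640

0.9640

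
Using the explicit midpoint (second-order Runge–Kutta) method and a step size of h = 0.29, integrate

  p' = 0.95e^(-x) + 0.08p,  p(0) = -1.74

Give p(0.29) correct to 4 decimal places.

Midpoint: k1 = f(x_n, p_n); k2 = f(x_n + h/2, p_n + (h/2)·k1); p_{n+1} = p_n + h·k2.
x=0.000000, p=-1.740000:
  k1 = f(0.000000, -1.740000) = 0.810800
  k2 = f(0.145000, -1.622434) = 0.691976
  p ← -1.740000 + 0.29·0.691976 = -1.539327
p(0.29) ≈ -1.5393

-1.5393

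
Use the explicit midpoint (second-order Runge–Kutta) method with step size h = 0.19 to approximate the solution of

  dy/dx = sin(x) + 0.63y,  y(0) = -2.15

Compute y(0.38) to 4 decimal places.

-2.6542

Midpoint: k1 = f(x_n, y_n); k2 = f(x_n + h/2, y_n + (h/2)·k1); y_{n+1} = y_n + h·k2.
x=0.000000, y=-2.150000:
  k1 = f(0.000000, -2.150000) = -1.354500
  k2 = f(0.095000, -2.278677) = -1.340710
  y ← -2.150000 + 0.19·(-1.340710) = -2.404735
x=0.190000, y=-2.404735:
  k1 = f(0.190000, -2.404735) = -1.326124
  k2 = f(0.285000, -2.530717) = -1.313194
  y ← -2.404735 + 0.19·(-1.313194) = -2.654242
y(0.38) ≈ -2.6542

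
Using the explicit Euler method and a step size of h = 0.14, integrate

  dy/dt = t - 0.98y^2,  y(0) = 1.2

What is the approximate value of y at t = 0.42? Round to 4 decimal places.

Euler: y_{n+1} = y_n + h·f(t_n, y_n).
t=0.000000, y=1.200000: f=-1.411200 → y ← 1.200000 + 0.14·(-1.411200) = 1.002432
t=0.140000, y=1.002432: f=-0.844773 → y ← 1.002432 + 0.14·(-0.844773) = 0.884164
t=0.280000, y=0.884164: f=-0.486111 → y ← 0.884164 + 0.14·(-0.486111) = 0.816108
y(0.42) ≈ 0.8161

0.8161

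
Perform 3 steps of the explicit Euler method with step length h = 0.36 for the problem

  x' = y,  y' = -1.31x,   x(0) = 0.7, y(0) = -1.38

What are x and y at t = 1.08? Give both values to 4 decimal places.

Euler on (x,y): x_{n+1} = x_n + h·x', y_{n+1} = y_n + h·y'.
0.000000: (0.700000, -1.380000); f=(-1.380000, -0.917000) → (0.203200, -1.710120)
0.360000: (0.203200, -1.710120); f=(-1.710120, -0.266192) → (-0.412443, -1.805949)
0.720000: (-0.412443, -1.805949); f=(-1.805949, 0.540301) → (-1.062585, -1.611441)
(x(1.08), y(1.08)) ≈ (-1.0626, -1.6114)

-1.0626, -1.6114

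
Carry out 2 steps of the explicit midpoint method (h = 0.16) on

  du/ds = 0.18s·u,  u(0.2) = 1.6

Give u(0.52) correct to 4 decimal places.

Midpoint: k1 = f(s_n, u_n); k2 = f(s_n + h/2, u_n + (h/2)·k1); u_{n+1} = u_n + h·k2.
s=0.200000, u=1.600000:
  k1 = f(0.200000, 1.600000) = 0.057600
  k2 = f(0.280000, 1.604608) = 0.080872
  u ← 1.600000 + 0.16·0.080872 = 1.612940
s=0.360000, u=1.612940:
  k1 = f(0.360000, 1.612940) = 0.104518
  k2 = f(0.440000, 1.621301) = 0.128407
  u ← 1.612940 + 0.16·0.128407 = 1.633485
u(0.52) ≈ 1.6335

1.6335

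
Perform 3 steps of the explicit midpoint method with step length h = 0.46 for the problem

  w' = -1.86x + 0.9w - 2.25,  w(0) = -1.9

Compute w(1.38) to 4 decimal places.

Midpoint: k1 = f(x_n, w_n); k2 = f(x_n + h/2, w_n + (h/2)·k1); w_{n+1} = w_n + h·k2.
x=0.000000, w=-1.900000:
  k1 = f(0.000000, -1.900000) = -3.960000
  k2 = f(0.230000, -2.810800) = -5.207520
  w ← -1.900000 + 0.46·(-5.207520) = -4.295459
x=0.460000, w=-4.295459:
  k1 = f(0.460000, -4.295459) = -6.971513
  k2 = f(0.690000, -5.898907) = -8.842417
  w ← -4.295459 + 0.46·(-8.842417) = -8.362971
x=0.920000, w=-8.362971:
  k1 = f(0.920000, -8.362971) = -11.487874
  k2 = f(1.150000, -11.005182) = -14.293664
  w ← -8.362971 + 0.46·(-14.293664) = -14.938056
w(1.38) ≈ -14.9381

-14.9381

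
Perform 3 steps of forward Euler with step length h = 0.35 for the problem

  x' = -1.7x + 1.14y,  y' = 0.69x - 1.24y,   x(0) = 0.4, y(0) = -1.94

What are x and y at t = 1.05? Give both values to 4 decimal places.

Euler on (x,y): x_{n+1} = x_n + h·x', y_{n+1} = y_n + h·y'.
0.000000: (0.400000, -1.940000); f=(-2.891600, 2.681600) → (-0.612060, -1.001440)
0.350000: (-0.612060, -1.001440); f=(-0.101140, 0.819464) → (-0.647459, -0.714628)
0.700000: (-0.647459, -0.714628); f=(0.286005, 0.439392) → (-0.547357, -0.560840)
(x(1.05), y(1.05)) ≈ (-0.5474, -0.5608)

-0.5474, -0.5608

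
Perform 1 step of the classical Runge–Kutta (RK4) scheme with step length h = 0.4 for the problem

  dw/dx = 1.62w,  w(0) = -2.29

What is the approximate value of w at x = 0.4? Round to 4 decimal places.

-4.3754

RK4: k1 = f(x_n, w_n); k2 = f(x_n + h/2, w_n + (h/2)·k1); k3 = f(x_n + h/2, w_n + (h/2)·k2); k4 = f(x_n + h, w_n + h·k3); w_{n+1} = w_n + (h/6)·(k1 + 2k2 + 2k3 + k4).
x=0.000000, w=-2.290000:
  k1 = f(0.000000, -2.290000) = -3.709800
  k2 = f(0.200000, -3.031960) = -4.911775
  k3 = f(0.200000, -3.272355) = -5.301215
  k4 = f(0.400000, -4.410486) = -7.144987
  w ← -2.290000 + (0.4/6)·(k1 + 2k2 + 2k3 + k4) = -4.375385
w(0.4) ≈ -4.3754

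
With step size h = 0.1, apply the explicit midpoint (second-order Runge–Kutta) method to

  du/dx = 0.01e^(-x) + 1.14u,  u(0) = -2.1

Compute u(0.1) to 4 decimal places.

-2.3520

Midpoint: k1 = f(x_n, u_n); k2 = f(x_n + h/2, u_n + (h/2)·k1); u_{n+1} = u_n + h·k2.
x=0.000000, u=-2.100000:
  k1 = f(0.000000, -2.100000) = -2.384000
  k2 = f(0.050000, -2.219200) = -2.520376
  u ← -2.100000 + 0.1·(-2.520376) = -2.352038
u(0.1) ≈ -2.3520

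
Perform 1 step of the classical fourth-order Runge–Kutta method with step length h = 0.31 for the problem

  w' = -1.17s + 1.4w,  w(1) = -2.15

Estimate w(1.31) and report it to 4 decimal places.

-3.8373

RK4: k1 = f(s_n, w_n); k2 = f(s_n + h/2, w_n + (h/2)·k1); k3 = f(s_n + h/2, w_n + (h/2)·k2); k4 = f(s_n + h, w_n + h·k3); w_{n+1} = w_n + (h/6)·(k1 + 2k2 + 2k3 + k4).
s=1.000000, w=-2.150000:
  k1 = f(1.000000, -2.150000) = -4.180000
  k2 = f(1.155000, -2.797900) = -5.268410
  k3 = f(1.155000, -2.966604) = -5.504595
  k4 = f(1.310000, -3.856424) = -6.931694
  w ← -2.150000 + (0.31/6)·(k1 + 2k2 + 2k3 + k4) = -3.837315
w(1.31) ≈ -3.8373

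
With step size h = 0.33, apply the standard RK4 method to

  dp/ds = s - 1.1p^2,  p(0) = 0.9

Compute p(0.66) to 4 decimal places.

RK4: k1 = f(s_n, p_n); k2 = f(s_n + h/2, p_n + (h/2)·k1); k3 = f(s_n + h/2, p_n + (h/2)·k2); k4 = f(s_n + h, p_n + h·k3); p_{n+1} = p_n + (h/6)·(k1 + 2k2 + 2k3 + k4).
s=0.000000, p=0.900000:
  k1 = f(0.000000, 0.900000) = -0.891000
  k2 = f(0.165000, 0.752985) = -0.458685
  k3 = f(0.165000, 0.824317) = -0.582448
  k4 = f(0.330000, 0.707792) = -0.221067
  p ← 0.900000 + (0.33/6)·(k1 + 2k2 + 2k3 + k4) = 0.724312
s=0.330000, p=0.724312:
  k1 = f(0.330000, 0.724312) = -0.247090
  k2 = f(0.495000, 0.683542) = -0.018952
  k3 = f(0.495000, 0.721185) = -0.077118
  k4 = f(0.660000, 0.698863) = 0.122750
  p ← 0.724312 + (0.33/6)·(k1 + 2k2 + 2k3 + k4) = 0.706905
p(0.66) ≈ 0.7069

0.7069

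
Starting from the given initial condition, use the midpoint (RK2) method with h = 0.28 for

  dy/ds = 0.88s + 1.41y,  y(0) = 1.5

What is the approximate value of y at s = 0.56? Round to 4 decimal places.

3.4213

Midpoint: k1 = f(s_n, y_n); k2 = f(s_n + h/2, y_n + (h/2)·k1); y_{n+1} = y_n + h·k2.
s=0.000000, y=1.500000:
  k1 = f(0.000000, 1.500000) = 2.115000
  k2 = f(0.140000, 1.796100) = 2.655701
  y ← 1.500000 + 0.28·2.655701 = 2.243596
s=0.280000, y=2.243596:
  k1 = f(0.280000, 2.243596) = 3.409871
  k2 = f(0.420000, 2.720978) = 4.206179
  y ← 2.243596 + 0.28·4.206179 = 3.421326
y(0.56) ≈ 3.4213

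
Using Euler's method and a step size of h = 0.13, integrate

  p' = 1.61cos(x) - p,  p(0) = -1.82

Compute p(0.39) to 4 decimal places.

-0.6572

Euler: p_{n+1} = p_n + h·f(x_n, p_n).
x=0.000000, p=-1.820000: f=3.430000 → p ← -1.820000 + 0.13·3.430000 = -1.374100
x=0.130000, p=-1.374100: f=2.970515 → p ← -1.374100 + 0.13·2.970515 = -0.987933
x=0.260000, p=-0.987933: f=2.543821 → p ← -0.987933 + 0.13·2.543821 = -0.657236
p(0.39) ≈ -0.6572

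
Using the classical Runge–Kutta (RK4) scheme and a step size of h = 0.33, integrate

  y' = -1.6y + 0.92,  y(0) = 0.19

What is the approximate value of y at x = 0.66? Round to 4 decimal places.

0.4409

RK4: k1 = f(x_n, y_n); k2 = f(x_n + h/2, y_n + (h/2)·k1); k3 = f(x_n + h/2, y_n + (h/2)·k2); k4 = f(x_n + h, y_n + h·k3); y_{n+1} = y_n + (h/6)·(k1 + 2k2 + 2k3 + k4).
x=0.000000, y=0.190000:
  k1 = f(0.000000, 0.190000) = 0.616000
  k2 = f(0.165000, 0.291640) = 0.453376
  k3 = f(0.165000, 0.264807) = 0.496309
  k4 = f(0.330000, 0.353782) = 0.353949
  y ← 0.190000 + (0.33/6)·(k1 + 2k2 + 2k3 + k4) = 0.347813
x=0.330000, y=0.347813:
  k1 = f(0.330000, 0.347813) = 0.363500
  k2 = f(0.495000, 0.407790) = 0.267536
  k3 = f(0.495000, 0.391956) = 0.292870
  k4 = f(0.660000, 0.444460) = 0.208864
  y ← 0.347813 + (0.33/6)·(k1 + 2k2 + 2k3 + k4) = 0.440937
y(0.66) ≈ 0.4409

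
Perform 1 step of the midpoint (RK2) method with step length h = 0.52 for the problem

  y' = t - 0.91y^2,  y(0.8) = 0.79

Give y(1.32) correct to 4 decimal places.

Midpoint: k1 = f(t_n, y_n); k2 = f(t_n + h/2, y_n + (h/2)·k1); y_{n+1} = y_n + h·k2.
t=0.800000, y=0.790000:
  k1 = f(0.800000, 0.790000) = 0.232069
  k2 = f(1.060000, 0.850338) = 0.402002
  y ← 0.790000 + 0.52·0.402002 = 0.999041
y(1.32) ≈ 0.9990

0.9990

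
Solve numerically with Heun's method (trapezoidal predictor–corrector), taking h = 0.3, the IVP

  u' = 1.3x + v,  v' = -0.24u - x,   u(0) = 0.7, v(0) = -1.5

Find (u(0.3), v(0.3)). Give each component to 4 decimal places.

0.3009, -1.5792

Heun on (u,v): k1 = f(x_n, state_n); k2 = f(x_n + h, state_n + h·k1); state_{n+1} = state_n + (h/2)·(k1 + k2).
0.000000: (0.700000, -1.500000)
  k1 = (-1.500000, -0.168000)
  predictor → (0.250000, -1.550400)
  k2 = (-1.160400, -0.360000)
  → (0.300940, -1.579200)
(u(0.3), v(0.3)) ≈ (0.3009, -1.5792)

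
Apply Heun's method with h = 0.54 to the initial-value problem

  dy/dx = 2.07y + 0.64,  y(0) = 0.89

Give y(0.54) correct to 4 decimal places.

2.9796

Heun: k1 = f(x_n, y_n); k2 = f(x_n + h, y_n + h·k1); y_{n+1} = y_n + (h/2)·(k1 + k2).
x=0.000000, y=0.890000:
  k1 = f(0.000000, 0.890000) = 2.482300
  k2 = f(0.540000, 2.230442) = 5.257015
  y ← 0.890000 + (0.54/2)·(2.482300 + 5.257015) = 2.979615
y(0.54) ≈ 2.9796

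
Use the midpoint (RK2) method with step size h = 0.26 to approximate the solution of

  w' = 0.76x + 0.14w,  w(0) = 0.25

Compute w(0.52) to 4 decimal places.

Midpoint: k1 = f(x_n, w_n); k2 = f(x_n + h/2, w_n + (h/2)·k1); w_{n+1} = w_n + h·k2.
x=0.000000, w=0.250000:
  k1 = f(0.000000, 0.250000) = 0.035000
  k2 = f(0.130000, 0.254550) = 0.134437
  w ← 0.250000 + 0.26·0.134437 = 0.284954
x=0.260000, w=0.284954:
  k1 = f(0.260000, 0.284954) = 0.237494
  k2 = f(0.390000, 0.315828) = 0.340616
  w ← 0.284954 + 0.26·0.340616 = 0.373514
w(0.52) ≈ 0.3735

0.3735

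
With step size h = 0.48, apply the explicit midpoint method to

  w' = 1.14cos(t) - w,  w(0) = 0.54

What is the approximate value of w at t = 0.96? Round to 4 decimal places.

0.7670

Midpoint: k1 = f(t_n, w_n); k2 = f(t_n + h/2, w_n + (h/2)·k1); w_{n+1} = w_n + h·k2.
t=0.000000, w=0.540000:
  k1 = f(0.000000, 0.540000) = 0.600000
  k2 = f(0.240000, 0.684000) = 0.423325
  w ← 0.540000 + 0.48·0.423325 = 0.743196
t=0.480000, w=0.743196:
  k1 = f(0.480000, 0.743196) = 0.267978
  k2 = f(0.720000, 0.807511) = 0.049548
  w ← 0.743196 + 0.48·0.049548 = 0.766979
w(0.96) ≈ 0.7670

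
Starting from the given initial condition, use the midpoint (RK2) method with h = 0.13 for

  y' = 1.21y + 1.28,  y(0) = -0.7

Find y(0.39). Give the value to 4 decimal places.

-0.4852

Midpoint: k1 = f(s_n, y_n); k2 = f(s_n + h/2, y_n + (h/2)·k1); y_{n+1} = y_n + h·k2.
s=0.000000, y=-0.700000:
  k1 = f(0.000000, -0.700000) = 0.433000
  k2 = f(0.065000, -0.671855) = 0.467055
  y ← -0.700000 + 0.13·0.467055 = -0.639283
s=0.130000, y=-0.639283:
  k1 = f(0.130000, -0.639283) = 0.506468
  k2 = f(0.195000, -0.606362) = 0.546302
  y ← -0.639283 + 0.13·0.546302 = -0.568264
s=0.260000, y=-0.568264:
  k1 = f(0.260000, -0.568264) = 0.592401
  k2 = f(0.325000, -0.529758) = 0.638993
  y ← -0.568264 + 0.13·0.638993 = -0.485194
y(0.39) ≈ -0.4852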